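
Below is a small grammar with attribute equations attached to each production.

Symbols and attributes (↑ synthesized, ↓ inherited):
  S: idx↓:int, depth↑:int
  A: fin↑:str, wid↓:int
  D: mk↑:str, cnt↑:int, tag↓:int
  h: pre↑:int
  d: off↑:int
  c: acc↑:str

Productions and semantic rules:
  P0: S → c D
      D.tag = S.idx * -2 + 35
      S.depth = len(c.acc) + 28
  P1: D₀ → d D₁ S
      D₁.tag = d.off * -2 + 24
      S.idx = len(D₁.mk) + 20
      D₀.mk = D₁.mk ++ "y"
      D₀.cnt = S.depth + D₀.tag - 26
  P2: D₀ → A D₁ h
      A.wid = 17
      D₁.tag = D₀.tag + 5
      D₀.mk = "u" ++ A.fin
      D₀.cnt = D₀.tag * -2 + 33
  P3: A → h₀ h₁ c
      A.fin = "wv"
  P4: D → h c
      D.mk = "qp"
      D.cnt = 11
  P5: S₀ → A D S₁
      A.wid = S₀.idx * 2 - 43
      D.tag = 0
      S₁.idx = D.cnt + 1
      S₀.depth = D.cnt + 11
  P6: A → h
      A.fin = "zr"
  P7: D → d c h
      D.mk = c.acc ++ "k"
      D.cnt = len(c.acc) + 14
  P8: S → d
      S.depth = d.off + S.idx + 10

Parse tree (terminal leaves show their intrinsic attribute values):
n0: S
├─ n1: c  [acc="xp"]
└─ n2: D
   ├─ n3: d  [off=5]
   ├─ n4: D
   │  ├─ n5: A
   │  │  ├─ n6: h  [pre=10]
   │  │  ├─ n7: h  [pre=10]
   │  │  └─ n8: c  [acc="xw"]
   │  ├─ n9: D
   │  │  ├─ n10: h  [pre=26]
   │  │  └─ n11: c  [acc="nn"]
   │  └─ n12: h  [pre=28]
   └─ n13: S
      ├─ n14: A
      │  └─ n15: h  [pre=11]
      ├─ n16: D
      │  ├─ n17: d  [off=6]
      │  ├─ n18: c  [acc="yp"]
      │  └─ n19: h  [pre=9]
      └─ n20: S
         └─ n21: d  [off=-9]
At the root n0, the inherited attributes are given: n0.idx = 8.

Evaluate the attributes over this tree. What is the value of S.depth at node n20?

1. n0.idx = 8  [given at root]
2. n1.acc = "xp"  [terminal]
3. n2.tag = 19  [S.idx * -2 + 35]
4. n3.off = 5  [terminal]
5. n4.tag = 14  [d.off * -2 + 24]
6. n5.wid = 17  [17]
7. n6.pre = 10  [terminal]
8. n7.pre = 10  [terminal]
9. n8.acc = "xw"  [terminal]
10. n5.fin = "wv"  ["wv"]
11. n9.tag = 19  [D₀.tag + 5]
12. n10.pre = 26  [terminal]
13. n11.acc = "nn"  [terminal]
14. n9.mk = "qp"  ["qp"]
15. n9.cnt = 11  [11]
16. n12.pre = 28  [terminal]
17. n4.mk = "uwv"  ["u" ++ A.fin]
18. n4.cnt = 5  [D₀.tag * -2 + 33]
19. n13.idx = 23  [len(D₁.mk) + 20]
20. n14.wid = 3  [S₀.idx * 2 - 43]
21. n15.pre = 11  [terminal]
22. n14.fin = "zr"  ["zr"]
23. n16.tag = 0  [0]
24. n17.off = 6  [terminal]
25. n18.acc = "yp"  [terminal]
26. n19.pre = 9  [terminal]
27. n16.mk = "ypk"  [c.acc ++ "k"]
28. n16.cnt = 16  [len(c.acc) + 14]
29. n20.idx = 17  [D.cnt + 1]
30. n21.off = -9  [terminal]
31. n20.depth = 18  [d.off + S.idx + 10]
32. n13.depth = 27  [D.cnt + 11]
33. n2.mk = "uwvy"  [D₁.mk ++ "y"]
34. n2.cnt = 20  [S.depth + D₀.tag - 26]
35. n0.depth = 30  [len(c.acc) + 28]

18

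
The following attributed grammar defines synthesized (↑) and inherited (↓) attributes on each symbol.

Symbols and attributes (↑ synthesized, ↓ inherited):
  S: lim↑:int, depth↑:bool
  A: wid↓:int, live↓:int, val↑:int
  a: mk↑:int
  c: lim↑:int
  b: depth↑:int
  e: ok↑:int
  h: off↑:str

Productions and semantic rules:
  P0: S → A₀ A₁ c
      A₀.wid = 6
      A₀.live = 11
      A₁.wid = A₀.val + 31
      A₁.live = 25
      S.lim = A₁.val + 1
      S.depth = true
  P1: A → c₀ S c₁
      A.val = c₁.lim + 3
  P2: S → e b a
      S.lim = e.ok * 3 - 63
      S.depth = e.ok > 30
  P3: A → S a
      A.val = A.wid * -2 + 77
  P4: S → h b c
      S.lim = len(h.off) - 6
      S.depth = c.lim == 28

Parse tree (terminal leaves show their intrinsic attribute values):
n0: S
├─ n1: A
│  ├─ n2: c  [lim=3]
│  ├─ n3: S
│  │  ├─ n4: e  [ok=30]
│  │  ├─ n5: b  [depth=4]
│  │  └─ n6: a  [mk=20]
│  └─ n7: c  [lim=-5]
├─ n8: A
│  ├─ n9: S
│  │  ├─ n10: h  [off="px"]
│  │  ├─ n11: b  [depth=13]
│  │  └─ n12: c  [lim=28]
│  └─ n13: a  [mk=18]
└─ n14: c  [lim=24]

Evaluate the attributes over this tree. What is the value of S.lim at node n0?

1. n1.wid = 6  [6]
2. n1.live = 11  [11]
3. n2.lim = 3  [terminal]
4. n4.ok = 30  [terminal]
5. n5.depth = 4  [terminal]
6. n6.mk = 20  [terminal]
7. n3.lim = 27  [e.ok * 3 - 63]
8. n3.depth = false  [e.ok > 30]
9. n7.lim = -5  [terminal]
10. n1.val = -2  [c₁.lim + 3]
11. n8.wid = 29  [A₀.val + 31]
12. n8.live = 25  [25]
13. n10.off = "px"  [terminal]
14. n11.depth = 13  [terminal]
15. n12.lim = 28  [terminal]
16. n9.lim = -4  [len(h.off) - 6]
17. n9.depth = true  [c.lim == 28]
18. n13.mk = 18  [terminal]
19. n8.val = 19  [A.wid * -2 + 77]
20. n14.lim = 24  [terminal]
21. n0.lim = 20  [A₁.val + 1]
22. n0.depth = true  [true]

20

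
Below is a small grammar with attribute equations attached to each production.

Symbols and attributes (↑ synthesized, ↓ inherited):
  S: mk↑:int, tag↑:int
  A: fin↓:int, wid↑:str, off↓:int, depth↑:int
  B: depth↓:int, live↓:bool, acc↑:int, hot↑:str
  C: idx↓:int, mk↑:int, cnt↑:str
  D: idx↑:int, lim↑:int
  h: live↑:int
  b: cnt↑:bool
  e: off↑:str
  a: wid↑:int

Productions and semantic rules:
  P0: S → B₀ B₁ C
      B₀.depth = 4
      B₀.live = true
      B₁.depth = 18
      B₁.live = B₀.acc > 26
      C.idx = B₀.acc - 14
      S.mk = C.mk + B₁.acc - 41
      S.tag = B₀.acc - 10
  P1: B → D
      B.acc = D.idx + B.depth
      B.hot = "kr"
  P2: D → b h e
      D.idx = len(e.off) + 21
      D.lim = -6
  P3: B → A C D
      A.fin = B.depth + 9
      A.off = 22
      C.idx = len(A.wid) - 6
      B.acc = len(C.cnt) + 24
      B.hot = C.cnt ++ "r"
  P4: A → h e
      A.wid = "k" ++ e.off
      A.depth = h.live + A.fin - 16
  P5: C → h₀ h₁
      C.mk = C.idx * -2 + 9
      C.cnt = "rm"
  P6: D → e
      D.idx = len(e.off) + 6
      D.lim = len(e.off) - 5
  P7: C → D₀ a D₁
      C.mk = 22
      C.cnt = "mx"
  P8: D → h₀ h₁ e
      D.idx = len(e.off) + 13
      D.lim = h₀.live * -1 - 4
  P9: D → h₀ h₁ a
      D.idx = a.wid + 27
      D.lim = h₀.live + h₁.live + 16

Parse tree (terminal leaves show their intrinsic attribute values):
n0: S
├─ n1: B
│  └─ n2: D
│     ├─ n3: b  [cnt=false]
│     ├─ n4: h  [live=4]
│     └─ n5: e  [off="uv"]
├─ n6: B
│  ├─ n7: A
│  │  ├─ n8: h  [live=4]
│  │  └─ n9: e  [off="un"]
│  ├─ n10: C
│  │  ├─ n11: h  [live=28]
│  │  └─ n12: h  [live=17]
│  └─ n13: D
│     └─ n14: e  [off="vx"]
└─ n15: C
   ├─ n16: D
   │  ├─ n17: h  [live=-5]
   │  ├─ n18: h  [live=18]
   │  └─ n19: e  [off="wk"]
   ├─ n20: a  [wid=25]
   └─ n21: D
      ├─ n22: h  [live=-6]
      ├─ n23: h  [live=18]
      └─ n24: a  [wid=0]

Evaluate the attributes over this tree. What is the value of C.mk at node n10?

15

1. n1.depth = 4  [4]
2. n1.live = true  [true]
3. n3.cnt = false  [terminal]
4. n4.live = 4  [terminal]
5. n5.off = "uv"  [terminal]
6. n2.idx = 23  [len(e.off) + 21]
7. n2.lim = -6  [-6]
8. n1.acc = 27  [D.idx + B.depth]
9. n1.hot = "kr"  ["kr"]
10. n6.depth = 18  [18]
11. n6.live = true  [B₀.acc > 26]
12. n7.fin = 27  [B.depth + 9]
13. n7.off = 22  [22]
14. n8.live = 4  [terminal]
15. n9.off = "un"  [terminal]
16. n7.wid = "kun"  ["k" ++ e.off]
17. n7.depth = 15  [h.live + A.fin - 16]
18. n10.idx = -3  [len(A.wid) - 6]
19. n11.live = 28  [terminal]
20. n12.live = 17  [terminal]
21. n10.mk = 15  [C.idx * -2 + 9]
22. n10.cnt = "rm"  ["rm"]
23. n14.off = "vx"  [terminal]
24. n13.idx = 8  [len(e.off) + 6]
25. n13.lim = -3  [len(e.off) - 5]
26. n6.acc = 26  [len(C.cnt) + 24]
27. n6.hot = "rmr"  [C.cnt ++ "r"]
28. n15.idx = 13  [B₀.acc - 14]
29. n17.live = -5  [terminal]
30. n18.live = 18  [terminal]
31. n19.off = "wk"  [terminal]
32. n16.idx = 15  [len(e.off) + 13]
33. n16.lim = 1  [h₀.live * -1 - 4]
34. n20.wid = 25  [terminal]
35. n22.live = -6  [terminal]
36. n23.live = 18  [terminal]
37. n24.wid = 0  [terminal]
38. n21.idx = 27  [a.wid + 27]
39. n21.lim = 28  [h₀.live + h₁.live + 16]
40. n15.mk = 22  [22]
41. n15.cnt = "mx"  ["mx"]
42. n0.mk = 7  [C.mk + B₁.acc - 41]
43. n0.tag = 17  [B₀.acc - 10]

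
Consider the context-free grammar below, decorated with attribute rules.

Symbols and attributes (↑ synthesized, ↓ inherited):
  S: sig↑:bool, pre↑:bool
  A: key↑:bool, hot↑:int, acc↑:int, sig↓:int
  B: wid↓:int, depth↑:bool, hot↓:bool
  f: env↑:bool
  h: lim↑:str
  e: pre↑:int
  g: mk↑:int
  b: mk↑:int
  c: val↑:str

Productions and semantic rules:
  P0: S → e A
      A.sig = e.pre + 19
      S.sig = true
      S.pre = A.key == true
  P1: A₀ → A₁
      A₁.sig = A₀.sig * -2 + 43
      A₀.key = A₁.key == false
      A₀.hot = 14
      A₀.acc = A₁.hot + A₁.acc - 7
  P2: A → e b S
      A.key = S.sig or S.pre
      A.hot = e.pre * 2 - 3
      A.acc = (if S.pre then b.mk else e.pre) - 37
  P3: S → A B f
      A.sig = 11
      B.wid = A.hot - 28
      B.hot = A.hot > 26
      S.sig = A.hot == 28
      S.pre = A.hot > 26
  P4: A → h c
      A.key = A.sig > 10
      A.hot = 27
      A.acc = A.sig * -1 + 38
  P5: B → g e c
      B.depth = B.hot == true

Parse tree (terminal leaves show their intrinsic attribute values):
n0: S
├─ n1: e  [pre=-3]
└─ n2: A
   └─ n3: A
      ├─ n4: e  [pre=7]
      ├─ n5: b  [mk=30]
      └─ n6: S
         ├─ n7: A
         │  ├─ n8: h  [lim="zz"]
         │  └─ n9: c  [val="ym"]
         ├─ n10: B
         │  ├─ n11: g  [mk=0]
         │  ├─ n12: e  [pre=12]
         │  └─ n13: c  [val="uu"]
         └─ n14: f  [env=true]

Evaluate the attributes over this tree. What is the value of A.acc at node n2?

1. n1.pre = -3  [terminal]
2. n2.sig = 16  [e.pre + 19]
3. n3.sig = 11  [A₀.sig * -2 + 43]
4. n4.pre = 7  [terminal]
5. n5.mk = 30  [terminal]
6. n7.sig = 11  [11]
7. n8.lim = "zz"  [terminal]
8. n9.val = "ym"  [terminal]
9. n7.key = true  [A.sig > 10]
10. n7.hot = 27  [27]
11. n7.acc = 27  [A.sig * -1 + 38]
12. n10.wid = -1  [A.hot - 28]
13. n10.hot = true  [A.hot > 26]
14. n11.mk = 0  [terminal]
15. n12.pre = 12  [terminal]
16. n13.val = "uu"  [terminal]
17. n10.depth = true  [B.hot == true]
18. n14.env = true  [terminal]
19. n6.sig = false  [A.hot == 28]
20. n6.pre = true  [A.hot > 26]
21. n3.key = true  [S.sig or S.pre]
22. n3.hot = 11  [e.pre * 2 - 3]
23. n3.acc = -7  [(if S.pre then b.mk else e.pre) - 37]
24. n2.key = false  [A₁.key == false]
25. n2.hot = 14  [14]
26. n2.acc = -3  [A₁.hot + A₁.acc - 7]
27. n0.sig = true  [true]
28. n0.pre = false  [A.key == true]

-3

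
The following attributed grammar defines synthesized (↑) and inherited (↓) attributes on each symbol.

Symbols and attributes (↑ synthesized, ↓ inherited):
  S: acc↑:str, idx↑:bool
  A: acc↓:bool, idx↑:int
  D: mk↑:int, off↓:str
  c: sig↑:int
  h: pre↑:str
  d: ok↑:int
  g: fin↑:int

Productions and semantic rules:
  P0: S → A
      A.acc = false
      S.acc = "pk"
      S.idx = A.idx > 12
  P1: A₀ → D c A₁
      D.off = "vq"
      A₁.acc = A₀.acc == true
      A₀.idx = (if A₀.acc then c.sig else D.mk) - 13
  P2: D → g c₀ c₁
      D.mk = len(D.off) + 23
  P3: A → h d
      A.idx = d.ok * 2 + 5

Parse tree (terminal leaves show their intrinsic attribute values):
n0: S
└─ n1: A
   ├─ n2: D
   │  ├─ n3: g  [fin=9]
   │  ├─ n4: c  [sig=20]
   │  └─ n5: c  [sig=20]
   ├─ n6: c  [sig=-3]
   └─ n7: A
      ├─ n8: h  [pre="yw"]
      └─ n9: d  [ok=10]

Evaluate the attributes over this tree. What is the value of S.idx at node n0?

false

1. n1.acc = false  [false]
2. n2.off = "vq"  ["vq"]
3. n3.fin = 9  [terminal]
4. n4.sig = 20  [terminal]
5. n5.sig = 20  [terminal]
6. n2.mk = 25  [len(D.off) + 23]
7. n6.sig = -3  [terminal]
8. n7.acc = false  [A₀.acc == true]
9. n8.pre = "yw"  [terminal]
10. n9.ok = 10  [terminal]
11. n7.idx = 25  [d.ok * 2 + 5]
12. n1.idx = 12  [(if A₀.acc then c.sig else D.mk) - 13]
13. n0.acc = "pk"  ["pk"]
14. n0.idx = false  [A.idx > 12]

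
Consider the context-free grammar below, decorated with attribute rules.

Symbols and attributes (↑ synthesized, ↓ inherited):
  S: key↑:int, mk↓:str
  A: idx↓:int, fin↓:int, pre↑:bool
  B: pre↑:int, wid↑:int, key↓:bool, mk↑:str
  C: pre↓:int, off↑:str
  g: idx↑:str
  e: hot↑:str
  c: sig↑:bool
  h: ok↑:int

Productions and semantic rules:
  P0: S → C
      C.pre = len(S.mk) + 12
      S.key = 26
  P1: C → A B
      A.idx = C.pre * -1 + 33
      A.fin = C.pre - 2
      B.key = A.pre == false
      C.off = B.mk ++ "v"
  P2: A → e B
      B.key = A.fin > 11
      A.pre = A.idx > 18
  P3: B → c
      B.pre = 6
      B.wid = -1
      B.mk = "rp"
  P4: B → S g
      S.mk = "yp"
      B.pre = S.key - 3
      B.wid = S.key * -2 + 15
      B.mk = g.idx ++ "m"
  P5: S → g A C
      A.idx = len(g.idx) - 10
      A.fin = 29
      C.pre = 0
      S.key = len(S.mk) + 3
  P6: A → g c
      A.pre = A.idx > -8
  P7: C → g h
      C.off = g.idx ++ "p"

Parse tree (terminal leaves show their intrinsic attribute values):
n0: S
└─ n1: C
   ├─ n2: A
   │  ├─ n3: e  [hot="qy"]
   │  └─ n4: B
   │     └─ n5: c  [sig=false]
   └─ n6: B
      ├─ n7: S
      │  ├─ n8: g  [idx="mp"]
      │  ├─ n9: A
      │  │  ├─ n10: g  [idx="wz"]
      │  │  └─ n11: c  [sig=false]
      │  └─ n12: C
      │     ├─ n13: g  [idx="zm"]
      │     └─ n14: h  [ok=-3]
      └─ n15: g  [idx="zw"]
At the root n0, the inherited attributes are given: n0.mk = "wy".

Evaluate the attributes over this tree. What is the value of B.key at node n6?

false

1. n0.mk = "wy"  [given at root]
2. n1.pre = 14  [len(S.mk) + 12]
3. n2.idx = 19  [C.pre * -1 + 33]
4. n2.fin = 12  [C.pre - 2]
5. n3.hot = "qy"  [terminal]
6. n4.key = true  [A.fin > 11]
7. n5.sig = false  [terminal]
8. n4.pre = 6  [6]
9. n4.wid = -1  [-1]
10. n4.mk = "rp"  ["rp"]
11. n2.pre = true  [A.idx > 18]
12. n6.key = false  [A.pre == false]
13. n7.mk = "yp"  ["yp"]
14. n8.idx = "mp"  [terminal]
15. n9.idx = -8  [len(g.idx) - 10]
16. n9.fin = 29  [29]
17. n10.idx = "wz"  [terminal]
18. n11.sig = false  [terminal]
19. n9.pre = false  [A.idx > -8]
20. n12.pre = 0  [0]
21. n13.idx = "zm"  [terminal]
22. n14.ok = -3  [terminal]
23. n12.off = "zmp"  [g.idx ++ "p"]
24. n7.key = 5  [len(S.mk) + 3]
25. n15.idx = "zw"  [terminal]
26. n6.pre = 2  [S.key - 3]
27. n6.wid = 5  [S.key * -2 + 15]
28. n6.mk = "zwm"  [g.idx ++ "m"]
29. n1.off = "zwmv"  [B.mk ++ "v"]
30. n0.key = 26  [26]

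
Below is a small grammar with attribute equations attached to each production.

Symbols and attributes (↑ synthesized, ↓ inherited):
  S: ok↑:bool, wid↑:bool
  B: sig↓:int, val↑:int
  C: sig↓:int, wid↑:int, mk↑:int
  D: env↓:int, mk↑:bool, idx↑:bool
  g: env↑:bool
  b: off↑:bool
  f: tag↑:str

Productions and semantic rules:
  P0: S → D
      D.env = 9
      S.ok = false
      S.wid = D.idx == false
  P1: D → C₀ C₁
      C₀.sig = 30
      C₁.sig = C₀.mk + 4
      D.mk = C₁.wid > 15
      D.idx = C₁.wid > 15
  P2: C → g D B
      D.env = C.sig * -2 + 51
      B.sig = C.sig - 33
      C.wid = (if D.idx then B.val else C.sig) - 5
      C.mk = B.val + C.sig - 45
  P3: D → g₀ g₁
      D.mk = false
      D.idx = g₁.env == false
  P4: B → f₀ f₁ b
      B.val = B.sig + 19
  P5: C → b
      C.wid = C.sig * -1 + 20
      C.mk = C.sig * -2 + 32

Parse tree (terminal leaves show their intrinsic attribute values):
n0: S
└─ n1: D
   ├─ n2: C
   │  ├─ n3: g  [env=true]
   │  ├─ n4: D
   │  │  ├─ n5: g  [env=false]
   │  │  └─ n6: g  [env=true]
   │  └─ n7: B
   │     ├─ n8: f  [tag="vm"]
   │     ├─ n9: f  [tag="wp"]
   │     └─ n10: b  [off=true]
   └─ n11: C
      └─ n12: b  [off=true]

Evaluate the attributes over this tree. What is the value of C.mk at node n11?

22

1. n1.env = 9  [9]
2. n2.sig = 30  [30]
3. n3.env = true  [terminal]
4. n4.env = -9  [C.sig * -2 + 51]
5. n5.env = false  [terminal]
6. n6.env = true  [terminal]
7. n4.mk = false  [false]
8. n4.idx = false  [g₁.env == false]
9. n7.sig = -3  [C.sig - 33]
10. n8.tag = "vm"  [terminal]
11. n9.tag = "wp"  [terminal]
12. n10.off = true  [terminal]
13. n7.val = 16  [B.sig + 19]
14. n2.wid = 25  [(if D.idx then B.val else C.sig) - 5]
15. n2.mk = 1  [B.val + C.sig - 45]
16. n11.sig = 5  [C₀.mk + 4]
17. n12.off = true  [terminal]
18. n11.wid = 15  [C.sig * -1 + 20]
19. n11.mk = 22  [C.sig * -2 + 32]
20. n1.mk = false  [C₁.wid > 15]
21. n1.idx = false  [C₁.wid > 15]
22. n0.ok = false  [false]
23. n0.wid = true  [D.idx == false]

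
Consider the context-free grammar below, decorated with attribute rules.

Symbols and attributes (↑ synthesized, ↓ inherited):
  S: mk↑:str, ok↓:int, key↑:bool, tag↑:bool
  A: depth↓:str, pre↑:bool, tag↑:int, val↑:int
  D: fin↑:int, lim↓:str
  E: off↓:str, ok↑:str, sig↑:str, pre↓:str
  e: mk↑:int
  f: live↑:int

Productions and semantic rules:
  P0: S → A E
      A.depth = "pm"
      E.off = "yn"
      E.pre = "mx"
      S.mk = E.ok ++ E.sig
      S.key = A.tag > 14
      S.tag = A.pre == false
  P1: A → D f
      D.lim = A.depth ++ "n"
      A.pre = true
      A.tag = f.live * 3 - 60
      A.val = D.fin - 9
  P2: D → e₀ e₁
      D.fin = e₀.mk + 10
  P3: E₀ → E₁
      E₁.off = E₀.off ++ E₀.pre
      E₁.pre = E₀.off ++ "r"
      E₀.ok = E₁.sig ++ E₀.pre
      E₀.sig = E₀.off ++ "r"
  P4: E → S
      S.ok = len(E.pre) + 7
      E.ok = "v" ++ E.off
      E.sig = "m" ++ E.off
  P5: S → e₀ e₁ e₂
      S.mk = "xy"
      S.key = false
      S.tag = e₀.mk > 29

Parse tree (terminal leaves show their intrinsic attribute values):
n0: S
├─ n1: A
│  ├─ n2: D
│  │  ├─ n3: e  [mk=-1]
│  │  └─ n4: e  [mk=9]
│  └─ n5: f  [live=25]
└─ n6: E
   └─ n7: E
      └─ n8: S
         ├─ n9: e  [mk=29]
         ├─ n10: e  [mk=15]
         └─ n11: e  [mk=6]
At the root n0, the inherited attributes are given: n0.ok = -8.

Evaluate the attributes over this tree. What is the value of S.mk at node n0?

"mynmxmxynr"

1. n0.ok = -8  [given at root]
2. n1.depth = "pm"  ["pm"]
3. n2.lim = "pmn"  [A.depth ++ "n"]
4. n3.mk = -1  [terminal]
5. n4.mk = 9  [terminal]
6. n2.fin = 9  [e₀.mk + 10]
7. n5.live = 25  [terminal]
8. n1.pre = true  [true]
9. n1.tag = 15  [f.live * 3 - 60]
10. n1.val = 0  [D.fin - 9]
11. n6.off = "yn"  ["yn"]
12. n6.pre = "mx"  ["mx"]
13. n7.off = "ynmx"  [E₀.off ++ E₀.pre]
14. n7.pre = "ynr"  [E₀.off ++ "r"]
15. n8.ok = 10  [len(E.pre) + 7]
16. n9.mk = 29  [terminal]
17. n10.mk = 15  [terminal]
18. n11.mk = 6  [terminal]
19. n8.mk = "xy"  ["xy"]
20. n8.key = false  [false]
21. n8.tag = false  [e₀.mk > 29]
22. n7.ok = "vynmx"  ["v" ++ E.off]
23. n7.sig = "mynmx"  ["m" ++ E.off]
24. n6.ok = "mynmxmx"  [E₁.sig ++ E₀.pre]
25. n6.sig = "ynr"  [E₀.off ++ "r"]
26. n0.mk = "mynmxmxynr"  [E.ok ++ E.sig]
27. n0.key = true  [A.tag > 14]
28. n0.tag = false  [A.pre == false]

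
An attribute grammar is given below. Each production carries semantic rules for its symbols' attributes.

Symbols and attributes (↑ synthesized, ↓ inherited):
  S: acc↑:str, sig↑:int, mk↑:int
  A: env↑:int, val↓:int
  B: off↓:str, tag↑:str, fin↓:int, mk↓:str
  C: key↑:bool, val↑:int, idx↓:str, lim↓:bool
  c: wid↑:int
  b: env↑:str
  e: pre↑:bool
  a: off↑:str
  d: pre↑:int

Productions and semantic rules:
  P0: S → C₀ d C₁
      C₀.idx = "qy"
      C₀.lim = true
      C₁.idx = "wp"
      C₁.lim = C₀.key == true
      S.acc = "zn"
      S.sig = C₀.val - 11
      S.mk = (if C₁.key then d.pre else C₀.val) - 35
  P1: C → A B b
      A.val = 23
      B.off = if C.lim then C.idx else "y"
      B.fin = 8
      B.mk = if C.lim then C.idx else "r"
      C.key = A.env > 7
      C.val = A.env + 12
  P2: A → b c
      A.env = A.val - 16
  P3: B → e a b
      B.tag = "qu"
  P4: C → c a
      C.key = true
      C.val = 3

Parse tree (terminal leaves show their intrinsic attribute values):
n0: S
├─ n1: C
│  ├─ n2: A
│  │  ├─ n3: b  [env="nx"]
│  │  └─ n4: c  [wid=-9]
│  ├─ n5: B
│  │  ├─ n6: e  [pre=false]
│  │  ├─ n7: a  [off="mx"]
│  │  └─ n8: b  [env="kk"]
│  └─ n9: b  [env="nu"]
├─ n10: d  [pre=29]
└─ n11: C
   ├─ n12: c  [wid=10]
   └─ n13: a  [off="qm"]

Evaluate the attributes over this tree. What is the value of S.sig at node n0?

8

1. n1.idx = "qy"  ["qy"]
2. n1.lim = true  [true]
3. n2.val = 23  [23]
4. n3.env = "nx"  [terminal]
5. n4.wid = -9  [terminal]
6. n2.env = 7  [A.val - 16]
7. n5.off = "qy"  [if C.lim then C.idx else "y"]
8. n5.fin = 8  [8]
9. n5.mk = "qy"  [if C.lim then C.idx else "r"]
10. n6.pre = false  [terminal]
11. n7.off = "mx"  [terminal]
12. n8.env = "kk"  [terminal]
13. n5.tag = "qu"  ["qu"]
14. n9.env = "nu"  [terminal]
15. n1.key = false  [A.env > 7]
16. n1.val = 19  [A.env + 12]
17. n10.pre = 29  [terminal]
18. n11.idx = "wp"  ["wp"]
19. n11.lim = false  [C₀.key == true]
20. n12.wid = 10  [terminal]
21. n13.off = "qm"  [terminal]
22. n11.key = true  [true]
23. n11.val = 3  [3]
24. n0.acc = "zn"  ["zn"]
25. n0.sig = 8  [C₀.val - 11]
26. n0.mk = -6  [(if C₁.key then d.pre else C₀.val) - 35]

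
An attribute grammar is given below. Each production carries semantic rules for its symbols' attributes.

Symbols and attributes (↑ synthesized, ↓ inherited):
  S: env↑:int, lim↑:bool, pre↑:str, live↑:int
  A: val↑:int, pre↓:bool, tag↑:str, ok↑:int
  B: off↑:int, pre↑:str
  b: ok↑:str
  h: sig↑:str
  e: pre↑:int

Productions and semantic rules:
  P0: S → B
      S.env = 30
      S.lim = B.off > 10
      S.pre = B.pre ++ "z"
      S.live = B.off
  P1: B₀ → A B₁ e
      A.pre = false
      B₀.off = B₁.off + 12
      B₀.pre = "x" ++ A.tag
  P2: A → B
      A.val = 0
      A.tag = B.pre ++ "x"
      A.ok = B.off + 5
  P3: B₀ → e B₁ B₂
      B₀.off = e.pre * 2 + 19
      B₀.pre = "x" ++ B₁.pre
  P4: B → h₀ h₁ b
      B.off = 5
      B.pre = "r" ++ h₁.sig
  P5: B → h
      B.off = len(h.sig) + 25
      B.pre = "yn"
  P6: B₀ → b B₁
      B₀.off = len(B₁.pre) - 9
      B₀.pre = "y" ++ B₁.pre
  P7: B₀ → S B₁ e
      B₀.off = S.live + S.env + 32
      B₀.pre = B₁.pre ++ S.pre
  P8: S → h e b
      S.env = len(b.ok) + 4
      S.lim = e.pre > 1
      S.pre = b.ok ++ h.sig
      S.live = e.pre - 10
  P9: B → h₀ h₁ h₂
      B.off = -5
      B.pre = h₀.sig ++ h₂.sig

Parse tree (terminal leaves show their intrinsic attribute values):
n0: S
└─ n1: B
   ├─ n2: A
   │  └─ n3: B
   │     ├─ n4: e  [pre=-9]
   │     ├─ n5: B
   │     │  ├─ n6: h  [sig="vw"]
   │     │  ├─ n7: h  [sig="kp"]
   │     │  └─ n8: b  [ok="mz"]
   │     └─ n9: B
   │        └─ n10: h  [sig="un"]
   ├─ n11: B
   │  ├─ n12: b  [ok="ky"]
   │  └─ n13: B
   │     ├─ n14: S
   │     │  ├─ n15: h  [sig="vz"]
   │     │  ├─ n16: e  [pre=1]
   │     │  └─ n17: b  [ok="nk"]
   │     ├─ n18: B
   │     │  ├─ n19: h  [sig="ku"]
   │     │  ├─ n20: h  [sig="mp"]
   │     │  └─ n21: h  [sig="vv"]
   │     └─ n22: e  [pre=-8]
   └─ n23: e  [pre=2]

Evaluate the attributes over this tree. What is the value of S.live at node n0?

11

1. n2.pre = false  [false]
2. n4.pre = -9  [terminal]
3. n6.sig = "vw"  [terminal]
4. n7.sig = "kp"  [terminal]
5. n8.ok = "mz"  [terminal]
6. n5.off = 5  [5]
7. n5.pre = "rkp"  ["r" ++ h₁.sig]
8. n10.sig = "un"  [terminal]
9. n9.off = 27  [len(h.sig) + 25]
10. n9.pre = "yn"  ["yn"]
11. n3.off = 1  [e.pre * 2 + 19]
12. n3.pre = "xrkp"  ["x" ++ B₁.pre]
13. n2.val = 0  [0]
14. n2.tag = "xrkpx"  [B.pre ++ "x"]
15. n2.ok = 6  [B.off + 5]
16. n12.ok = "ky"  [terminal]
17. n15.sig = "vz"  [terminal]
18. n16.pre = 1  [terminal]
19. n17.ok = "nk"  [terminal]
20. n14.env = 6  [len(b.ok) + 4]
21. n14.lim = false  [e.pre > 1]
22. n14.pre = "nkvz"  [b.ok ++ h.sig]
23. n14.live = -9  [e.pre - 10]
24. n19.sig = "ku"  [terminal]
25. n20.sig = "mp"  [terminal]
26. n21.sig = "vv"  [terminal]
27. n18.off = -5  [-5]
28. n18.pre = "kuvv"  [h₀.sig ++ h₂.sig]
29. n22.pre = -8  [terminal]
30. n13.off = 29  [S.live + S.env + 32]
31. n13.pre = "kuvvnkvz"  [B₁.pre ++ S.pre]
32. n11.off = -1  [len(B₁.pre) - 9]
33. n11.pre = "ykuvvnkvz"  ["y" ++ B₁.pre]
34. n23.pre = 2  [terminal]
35. n1.off = 11  [B₁.off + 12]
36. n1.pre = "xxrkpx"  ["x" ++ A.tag]
37. n0.env = 30  [30]
38. n0.lim = true  [B.off > 10]
39. n0.pre = "xxrkpxz"  [B.pre ++ "z"]
40. n0.live = 11  [B.off]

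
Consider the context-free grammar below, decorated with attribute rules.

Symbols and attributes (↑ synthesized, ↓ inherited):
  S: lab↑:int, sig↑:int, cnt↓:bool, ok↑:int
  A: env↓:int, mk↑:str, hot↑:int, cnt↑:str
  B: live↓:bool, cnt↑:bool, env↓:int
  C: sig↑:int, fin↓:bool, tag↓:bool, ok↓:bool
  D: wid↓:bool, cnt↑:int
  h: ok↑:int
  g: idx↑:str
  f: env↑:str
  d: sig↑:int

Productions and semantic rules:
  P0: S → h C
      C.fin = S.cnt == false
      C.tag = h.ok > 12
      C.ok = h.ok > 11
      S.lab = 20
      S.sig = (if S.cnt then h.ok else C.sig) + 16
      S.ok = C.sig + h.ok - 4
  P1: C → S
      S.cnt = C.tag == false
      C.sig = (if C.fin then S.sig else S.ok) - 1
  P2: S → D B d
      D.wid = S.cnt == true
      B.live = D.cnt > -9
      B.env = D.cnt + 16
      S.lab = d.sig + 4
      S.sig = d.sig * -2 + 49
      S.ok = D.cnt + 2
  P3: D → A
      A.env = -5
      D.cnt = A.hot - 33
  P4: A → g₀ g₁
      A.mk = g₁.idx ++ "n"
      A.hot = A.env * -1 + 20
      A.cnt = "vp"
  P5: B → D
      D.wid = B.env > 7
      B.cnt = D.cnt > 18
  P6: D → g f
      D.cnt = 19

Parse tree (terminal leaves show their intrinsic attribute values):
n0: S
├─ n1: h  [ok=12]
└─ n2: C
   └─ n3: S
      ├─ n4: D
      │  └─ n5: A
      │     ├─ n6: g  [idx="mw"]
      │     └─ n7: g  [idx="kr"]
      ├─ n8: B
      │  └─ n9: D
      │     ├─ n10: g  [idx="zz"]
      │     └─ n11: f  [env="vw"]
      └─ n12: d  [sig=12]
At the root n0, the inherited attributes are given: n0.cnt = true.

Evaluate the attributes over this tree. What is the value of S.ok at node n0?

1

1. n0.cnt = true  [given at root]
2. n1.ok = 12  [terminal]
3. n2.fin = false  [S.cnt == false]
4. n2.tag = false  [h.ok > 12]
5. n2.ok = true  [h.ok > 11]
6. n3.cnt = true  [C.tag == false]
7. n4.wid = true  [S.cnt == true]
8. n5.env = -5  [-5]
9. n6.idx = "mw"  [terminal]
10. n7.idx = "kr"  [terminal]
11. n5.mk = "krn"  [g₁.idx ++ "n"]
12. n5.hot = 25  [A.env * -1 + 20]
13. n5.cnt = "vp"  ["vp"]
14. n4.cnt = -8  [A.hot - 33]
15. n8.live = true  [D.cnt > -9]
16. n8.env = 8  [D.cnt + 16]
17. n9.wid = true  [B.env > 7]
18. n10.idx = "zz"  [terminal]
19. n11.env = "vw"  [terminal]
20. n9.cnt = 19  [19]
21. n8.cnt = true  [D.cnt > 18]
22. n12.sig = 12  [terminal]
23. n3.lab = 16  [d.sig + 4]
24. n3.sig = 25  [d.sig * -2 + 49]
25. n3.ok = -6  [D.cnt + 2]
26. n2.sig = -7  [(if C.fin then S.sig else S.ok) - 1]
27. n0.lab = 20  [20]
28. n0.sig = 28  [(if S.cnt then h.ok else C.sig) + 16]
29. n0.ok = 1  [C.sig + h.ok - 4]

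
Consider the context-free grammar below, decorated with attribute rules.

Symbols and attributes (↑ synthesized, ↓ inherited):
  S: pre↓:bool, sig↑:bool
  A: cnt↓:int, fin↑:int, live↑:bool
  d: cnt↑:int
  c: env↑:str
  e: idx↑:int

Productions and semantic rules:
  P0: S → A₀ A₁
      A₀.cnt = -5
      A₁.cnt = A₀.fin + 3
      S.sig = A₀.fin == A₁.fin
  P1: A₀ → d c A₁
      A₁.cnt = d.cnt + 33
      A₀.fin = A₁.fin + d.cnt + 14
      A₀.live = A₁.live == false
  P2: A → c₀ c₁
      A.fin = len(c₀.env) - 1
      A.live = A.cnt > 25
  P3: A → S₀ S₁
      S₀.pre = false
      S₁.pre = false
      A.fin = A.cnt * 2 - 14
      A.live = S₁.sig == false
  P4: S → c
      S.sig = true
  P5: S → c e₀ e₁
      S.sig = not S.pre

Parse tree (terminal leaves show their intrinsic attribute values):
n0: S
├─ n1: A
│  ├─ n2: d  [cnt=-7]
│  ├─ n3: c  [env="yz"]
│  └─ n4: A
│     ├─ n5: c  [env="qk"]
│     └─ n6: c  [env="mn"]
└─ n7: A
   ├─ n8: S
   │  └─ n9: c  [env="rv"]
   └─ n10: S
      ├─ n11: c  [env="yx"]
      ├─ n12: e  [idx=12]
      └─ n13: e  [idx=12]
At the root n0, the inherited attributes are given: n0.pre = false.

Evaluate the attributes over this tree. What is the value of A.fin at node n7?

1. n0.pre = false  [given at root]
2. n1.cnt = -5  [-5]
3. n2.cnt = -7  [terminal]
4. n3.env = "yz"  [terminal]
5. n4.cnt = 26  [d.cnt + 33]
6. n5.env = "qk"  [terminal]
7. n6.env = "mn"  [terminal]
8. n4.fin = 1  [len(c₀.env) - 1]
9. n4.live = true  [A.cnt > 25]
10. n1.fin = 8  [A₁.fin + d.cnt + 14]
11. n1.live = false  [A₁.live == false]
12. n7.cnt = 11  [A₀.fin + 3]
13. n8.pre = false  [false]
14. n9.env = "rv"  [terminal]
15. n8.sig = true  [true]
16. n10.pre = false  [false]
17. n11.env = "yx"  [terminal]
18. n12.idx = 12  [terminal]
19. n13.idx = 12  [terminal]
20. n10.sig = true  [not S.pre]
21. n7.fin = 8  [A.cnt * 2 - 14]
22. n7.live = false  [S₁.sig == false]
23. n0.sig = true  [A₀.fin == A₁.fin]

8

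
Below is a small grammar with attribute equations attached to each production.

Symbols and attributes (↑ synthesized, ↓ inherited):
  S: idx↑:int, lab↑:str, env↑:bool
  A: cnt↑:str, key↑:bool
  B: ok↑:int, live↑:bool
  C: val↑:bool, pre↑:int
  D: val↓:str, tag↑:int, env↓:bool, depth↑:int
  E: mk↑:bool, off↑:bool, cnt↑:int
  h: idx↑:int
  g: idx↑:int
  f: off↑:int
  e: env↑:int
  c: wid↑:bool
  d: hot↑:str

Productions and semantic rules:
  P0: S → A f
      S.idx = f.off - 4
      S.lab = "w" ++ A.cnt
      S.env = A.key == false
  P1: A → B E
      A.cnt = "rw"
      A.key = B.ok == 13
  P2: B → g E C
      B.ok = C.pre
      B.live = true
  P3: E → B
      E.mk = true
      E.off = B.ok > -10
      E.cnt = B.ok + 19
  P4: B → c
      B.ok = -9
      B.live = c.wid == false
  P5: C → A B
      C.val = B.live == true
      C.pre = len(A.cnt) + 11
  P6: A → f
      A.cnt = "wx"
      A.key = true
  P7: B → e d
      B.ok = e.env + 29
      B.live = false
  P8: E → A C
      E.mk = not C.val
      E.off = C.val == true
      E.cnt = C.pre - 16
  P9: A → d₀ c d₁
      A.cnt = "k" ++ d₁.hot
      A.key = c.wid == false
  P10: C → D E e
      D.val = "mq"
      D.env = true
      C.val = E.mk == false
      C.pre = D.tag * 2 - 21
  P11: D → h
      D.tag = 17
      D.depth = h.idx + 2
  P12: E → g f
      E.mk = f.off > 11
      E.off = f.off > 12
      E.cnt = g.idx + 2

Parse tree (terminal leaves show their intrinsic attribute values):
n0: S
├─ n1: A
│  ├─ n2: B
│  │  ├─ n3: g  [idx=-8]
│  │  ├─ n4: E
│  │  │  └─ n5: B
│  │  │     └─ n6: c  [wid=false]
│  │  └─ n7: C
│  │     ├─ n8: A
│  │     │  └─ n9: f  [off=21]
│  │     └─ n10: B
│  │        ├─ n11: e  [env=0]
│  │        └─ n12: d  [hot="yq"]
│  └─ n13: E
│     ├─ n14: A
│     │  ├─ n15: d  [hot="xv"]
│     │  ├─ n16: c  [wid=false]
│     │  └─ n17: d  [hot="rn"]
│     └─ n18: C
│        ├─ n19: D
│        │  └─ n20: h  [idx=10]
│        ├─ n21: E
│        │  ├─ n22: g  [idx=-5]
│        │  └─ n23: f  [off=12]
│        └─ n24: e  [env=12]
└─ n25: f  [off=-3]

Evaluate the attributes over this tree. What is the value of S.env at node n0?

1. n3.idx = -8  [terminal]
2. n6.wid = false  [terminal]
3. n5.ok = -9  [-9]
4. n5.live = true  [c.wid == false]
5. n4.mk = true  [true]
6. n4.off = true  [B.ok > -10]
7. n4.cnt = 10  [B.ok + 19]
8. n9.off = 21  [terminal]
9. n8.cnt = "wx"  ["wx"]
10. n8.key = true  [true]
11. n11.env = 0  [terminal]
12. n12.hot = "yq"  [terminal]
13. n10.ok = 29  [e.env + 29]
14. n10.live = false  [false]
15. n7.val = false  [B.live == true]
16. n7.pre = 13  [len(A.cnt) + 11]
17. n2.ok = 13  [C.pre]
18. n2.live = true  [true]
19. n15.hot = "xv"  [terminal]
20. n16.wid = false  [terminal]
21. n17.hot = "rn"  [terminal]
22. n14.cnt = "krn"  ["k" ++ d₁.hot]
23. n14.key = true  [c.wid == false]
24. n19.val = "mq"  ["mq"]
25. n19.env = true  [true]
26. n20.idx = 10  [terminal]
27. n19.tag = 17  [17]
28. n19.depth = 12  [h.idx + 2]
29. n22.idx = -5  [terminal]
30. n23.off = 12  [terminal]
31. n21.mk = true  [f.off > 11]
32. n21.off = false  [f.off > 12]
33. n21.cnt = -3  [g.idx + 2]
34. n24.env = 12  [terminal]
35. n18.val = false  [E.mk == false]
36. n18.pre = 13  [D.tag * 2 - 21]
37. n13.mk = true  [not C.val]
38. n13.off = false  [C.val == true]
39. n13.cnt = -3  [C.pre - 16]
40. n1.cnt = "rw"  ["rw"]
41. n1.key = true  [B.ok == 13]
42. n25.off = -3  [terminal]
43. n0.idx = -7  [f.off - 4]
44. n0.lab = "wrw"  ["w" ++ A.cnt]
45. n0.env = false  [A.key == false]

false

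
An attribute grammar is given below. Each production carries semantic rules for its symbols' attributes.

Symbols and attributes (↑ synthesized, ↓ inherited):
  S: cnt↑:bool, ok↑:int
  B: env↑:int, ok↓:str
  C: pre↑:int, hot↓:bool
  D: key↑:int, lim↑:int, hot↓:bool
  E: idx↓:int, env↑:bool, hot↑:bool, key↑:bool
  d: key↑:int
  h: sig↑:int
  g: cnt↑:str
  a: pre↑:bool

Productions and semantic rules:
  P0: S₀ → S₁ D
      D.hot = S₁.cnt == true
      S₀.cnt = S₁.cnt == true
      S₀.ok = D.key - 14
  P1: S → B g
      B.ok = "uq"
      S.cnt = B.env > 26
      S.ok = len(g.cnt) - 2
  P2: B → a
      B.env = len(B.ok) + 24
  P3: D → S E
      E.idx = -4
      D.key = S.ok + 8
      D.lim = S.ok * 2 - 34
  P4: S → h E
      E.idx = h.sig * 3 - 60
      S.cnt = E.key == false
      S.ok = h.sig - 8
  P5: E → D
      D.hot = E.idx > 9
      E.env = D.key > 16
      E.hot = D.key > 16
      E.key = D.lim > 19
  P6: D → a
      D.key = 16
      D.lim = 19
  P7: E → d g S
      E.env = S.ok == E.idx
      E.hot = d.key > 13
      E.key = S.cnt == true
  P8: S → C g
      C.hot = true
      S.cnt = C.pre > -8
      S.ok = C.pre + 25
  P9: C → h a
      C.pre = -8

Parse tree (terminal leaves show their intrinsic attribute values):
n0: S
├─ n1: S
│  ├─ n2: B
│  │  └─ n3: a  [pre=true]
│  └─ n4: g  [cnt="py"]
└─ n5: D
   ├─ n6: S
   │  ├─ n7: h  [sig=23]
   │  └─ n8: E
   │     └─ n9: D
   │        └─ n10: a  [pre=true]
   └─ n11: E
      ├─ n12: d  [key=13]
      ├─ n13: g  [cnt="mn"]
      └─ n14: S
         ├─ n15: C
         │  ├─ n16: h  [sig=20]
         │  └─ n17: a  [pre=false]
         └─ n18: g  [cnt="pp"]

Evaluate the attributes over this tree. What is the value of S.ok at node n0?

1. n2.ok = "uq"  ["uq"]
2. n3.pre = true  [terminal]
3. n2.env = 26  [len(B.ok) + 24]
4. n4.cnt = "py"  [terminal]
5. n1.cnt = false  [B.env > 26]
6. n1.ok = 0  [len(g.cnt) - 2]
7. n5.hot = false  [S₁.cnt == true]
8. n7.sig = 23  [terminal]
9. n8.idx = 9  [h.sig * 3 - 60]
10. n9.hot = false  [E.idx > 9]
11. n10.pre = true  [terminal]
12. n9.key = 16  [16]
13. n9.lim = 19  [19]
14. n8.env = false  [D.key > 16]
15. n8.hot = false  [D.key > 16]
16. n8.key = false  [D.lim > 19]
17. n6.cnt = true  [E.key == false]
18. n6.ok = 15  [h.sig - 8]
19. n11.idx = -4  [-4]
20. n12.key = 13  [terminal]
21. n13.cnt = "mn"  [terminal]
22. n15.hot = true  [true]
23. n16.sig = 20  [terminal]
24. n17.pre = false  [terminal]
25. n15.pre = -8  [-8]
26. n18.cnt = "pp"  [terminal]
27. n14.cnt = false  [C.pre > -8]
28. n14.ok = 17  [C.pre + 25]
29. n11.env = false  [S.ok == E.idx]
30. n11.hot = false  [d.key > 13]
31. n11.key = false  [S.cnt == true]
32. n5.key = 23  [S.ok + 8]
33. n5.lim = -4  [S.ok * 2 - 34]
34. n0.cnt = false  [S₁.cnt == true]
35. n0.ok = 9  [D.key - 14]

9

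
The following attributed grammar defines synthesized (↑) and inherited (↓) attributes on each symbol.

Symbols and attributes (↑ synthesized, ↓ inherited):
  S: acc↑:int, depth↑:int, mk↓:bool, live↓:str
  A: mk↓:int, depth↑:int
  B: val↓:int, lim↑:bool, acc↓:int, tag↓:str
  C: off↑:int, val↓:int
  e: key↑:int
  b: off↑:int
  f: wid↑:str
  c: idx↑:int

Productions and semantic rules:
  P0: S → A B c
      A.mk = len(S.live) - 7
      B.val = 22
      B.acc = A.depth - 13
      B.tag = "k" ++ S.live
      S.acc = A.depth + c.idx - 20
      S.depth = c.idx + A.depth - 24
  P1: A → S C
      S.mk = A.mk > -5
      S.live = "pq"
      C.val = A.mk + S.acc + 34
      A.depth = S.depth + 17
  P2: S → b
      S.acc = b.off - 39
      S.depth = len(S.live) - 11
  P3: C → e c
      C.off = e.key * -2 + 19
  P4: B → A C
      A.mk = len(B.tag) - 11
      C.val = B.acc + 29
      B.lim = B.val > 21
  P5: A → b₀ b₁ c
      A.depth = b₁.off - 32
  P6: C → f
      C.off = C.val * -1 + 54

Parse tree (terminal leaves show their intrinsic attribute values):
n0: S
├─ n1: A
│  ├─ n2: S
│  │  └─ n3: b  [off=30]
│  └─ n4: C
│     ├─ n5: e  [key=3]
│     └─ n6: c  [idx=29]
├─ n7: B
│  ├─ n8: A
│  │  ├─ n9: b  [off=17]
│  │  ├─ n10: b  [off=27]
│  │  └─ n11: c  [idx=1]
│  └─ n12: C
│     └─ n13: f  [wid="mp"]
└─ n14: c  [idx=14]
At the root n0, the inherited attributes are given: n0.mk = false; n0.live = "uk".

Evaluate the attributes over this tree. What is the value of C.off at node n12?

30

1. n0.mk = false  [given at root]
2. n0.live = "uk"  [given at root]
3. n1.mk = -5  [len(S.live) - 7]
4. n2.mk = false  [A.mk > -5]
5. n2.live = "pq"  ["pq"]
6. n3.off = 30  [terminal]
7. n2.acc = -9  [b.off - 39]
8. n2.depth = -9  [len(S.live) - 11]
9. n4.val = 20  [A.mk + S.acc + 34]
10. n5.key = 3  [terminal]
11. n6.idx = 29  [terminal]
12. n4.off = 13  [e.key * -2 + 19]
13. n1.depth = 8  [S.depth + 17]
14. n7.val = 22  [22]
15. n7.acc = -5  [A.depth - 13]
16. n7.tag = "kuk"  ["k" ++ S.live]
17. n8.mk = -8  [len(B.tag) - 11]
18. n9.off = 17  [terminal]
19. n10.off = 27  [terminal]
20. n11.idx = 1  [terminal]
21. n8.depth = -5  [b₁.off - 32]
22. n12.val = 24  [B.acc + 29]
23. n13.wid = "mp"  [terminal]
24. n12.off = 30  [C.val * -1 + 54]
25. n7.lim = true  [B.val > 21]
26. n14.idx = 14  [terminal]
27. n0.acc = 2  [A.depth + c.idx - 20]
28. n0.depth = -2  [c.idx + A.depth - 24]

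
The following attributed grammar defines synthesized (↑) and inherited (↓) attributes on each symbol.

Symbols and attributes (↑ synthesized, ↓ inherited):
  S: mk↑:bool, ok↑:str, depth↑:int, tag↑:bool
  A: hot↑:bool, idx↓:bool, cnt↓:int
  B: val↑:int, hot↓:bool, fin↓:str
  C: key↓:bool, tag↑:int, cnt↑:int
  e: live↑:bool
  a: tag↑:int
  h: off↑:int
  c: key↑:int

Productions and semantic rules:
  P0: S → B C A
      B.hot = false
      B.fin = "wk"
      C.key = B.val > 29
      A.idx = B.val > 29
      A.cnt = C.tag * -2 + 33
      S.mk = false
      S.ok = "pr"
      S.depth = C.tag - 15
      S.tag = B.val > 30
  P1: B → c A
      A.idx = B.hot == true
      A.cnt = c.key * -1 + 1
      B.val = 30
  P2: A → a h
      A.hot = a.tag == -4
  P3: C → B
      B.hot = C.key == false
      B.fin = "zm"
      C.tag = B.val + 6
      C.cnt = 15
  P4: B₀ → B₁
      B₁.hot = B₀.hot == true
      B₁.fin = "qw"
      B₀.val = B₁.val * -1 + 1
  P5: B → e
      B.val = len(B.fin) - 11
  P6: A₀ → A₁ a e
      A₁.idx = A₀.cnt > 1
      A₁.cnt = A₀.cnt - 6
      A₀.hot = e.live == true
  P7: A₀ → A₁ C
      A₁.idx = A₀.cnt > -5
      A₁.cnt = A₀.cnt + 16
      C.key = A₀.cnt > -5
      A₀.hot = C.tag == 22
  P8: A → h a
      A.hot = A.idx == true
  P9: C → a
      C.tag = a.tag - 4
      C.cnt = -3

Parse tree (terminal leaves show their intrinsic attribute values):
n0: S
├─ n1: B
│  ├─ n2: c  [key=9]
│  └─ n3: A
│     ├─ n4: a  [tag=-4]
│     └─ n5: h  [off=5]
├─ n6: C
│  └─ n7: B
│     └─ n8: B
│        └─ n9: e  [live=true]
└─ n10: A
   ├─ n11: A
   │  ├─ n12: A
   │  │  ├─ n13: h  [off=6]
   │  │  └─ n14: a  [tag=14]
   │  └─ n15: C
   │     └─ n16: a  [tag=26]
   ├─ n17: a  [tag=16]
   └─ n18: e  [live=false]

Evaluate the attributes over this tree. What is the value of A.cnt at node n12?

1. n1.hot = false  [false]
2. n1.fin = "wk"  ["wk"]
3. n2.key = 9  [terminal]
4. n3.idx = false  [B.hot == true]
5. n3.cnt = -8  [c.key * -1 + 1]
6. n4.tag = -4  [terminal]
7. n5.off = 5  [terminal]
8. n3.hot = true  [a.tag == -4]
9. n1.val = 30  [30]
10. n6.key = true  [B.val > 29]
11. n7.hot = false  [C.key == false]
12. n7.fin = "zm"  ["zm"]
13. n8.hot = false  [B₀.hot == true]
14. n8.fin = "qw"  ["qw"]
15. n9.live = true  [terminal]
16. n8.val = -9  [len(B.fin) - 11]
17. n7.val = 10  [B₁.val * -1 + 1]
18. n6.tag = 16  [B.val + 6]
19. n6.cnt = 15  [15]
20. n10.idx = true  [B.val > 29]
21. n10.cnt = 1  [C.tag * -2 + 33]
22. n11.idx = false  [A₀.cnt > 1]
23. n11.cnt = -5  [A₀.cnt - 6]
24. n12.idx = false  [A₀.cnt > -5]
25. n12.cnt = 11  [A₀.cnt + 16]
26. n13.off = 6  [terminal]
27. n14.tag = 14  [terminal]
28. n12.hot = false  [A.idx == true]
29. n15.key = false  [A₀.cnt > -5]
30. n16.tag = 26  [terminal]
31. n15.tag = 22  [a.tag - 4]
32. n15.cnt = -3  [-3]
33. n11.hot = true  [C.tag == 22]
34. n17.tag = 16  [terminal]
35. n18.live = false  [terminal]
36. n10.hot = false  [e.live == true]
37. n0.mk = false  [false]
38. n0.ok = "pr"  ["pr"]
39. n0.depth = 1  [C.tag - 15]
40. n0.tag = false  [B.val > 30]

11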